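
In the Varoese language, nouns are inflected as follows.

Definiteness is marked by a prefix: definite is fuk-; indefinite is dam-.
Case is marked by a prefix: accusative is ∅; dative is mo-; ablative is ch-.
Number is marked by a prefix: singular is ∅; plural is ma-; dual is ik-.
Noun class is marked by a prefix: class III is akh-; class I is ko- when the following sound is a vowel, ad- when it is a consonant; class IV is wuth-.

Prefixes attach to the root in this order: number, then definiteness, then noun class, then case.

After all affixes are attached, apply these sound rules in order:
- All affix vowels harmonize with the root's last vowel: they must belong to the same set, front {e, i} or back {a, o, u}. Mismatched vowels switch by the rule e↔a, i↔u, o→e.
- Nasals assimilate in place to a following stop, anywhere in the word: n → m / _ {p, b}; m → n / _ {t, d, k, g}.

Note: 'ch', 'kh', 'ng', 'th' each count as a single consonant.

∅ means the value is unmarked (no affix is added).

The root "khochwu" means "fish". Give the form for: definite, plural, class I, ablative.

chadfukmakhochwu

Attach number plural ma- → makhochwu.
Attach definiteness definite fuk- → fukmakhochwu.
Attach noun class class I ad- (before consonant 'f') → adfukmakhochwu.
Attach case ablative ch- → chadfukmakhochwu.
Vowel harmony: no change.
Nasal assimilation: no change.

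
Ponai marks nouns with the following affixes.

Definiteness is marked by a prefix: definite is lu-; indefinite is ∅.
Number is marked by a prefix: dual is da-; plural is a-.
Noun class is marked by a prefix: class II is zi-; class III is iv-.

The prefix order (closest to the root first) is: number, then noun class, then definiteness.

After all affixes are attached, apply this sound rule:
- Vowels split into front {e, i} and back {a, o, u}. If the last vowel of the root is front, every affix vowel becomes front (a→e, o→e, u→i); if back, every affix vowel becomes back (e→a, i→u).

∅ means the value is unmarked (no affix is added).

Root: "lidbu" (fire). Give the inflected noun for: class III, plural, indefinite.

uvalidbu

Attach number plural a- → alidbu.
Attach noun class class III iv- → ivalidbu.
definiteness = indefinite: zero marking, form stays ivalidbu.
Apply vowel harmony: ivalidbu → uvalidbu.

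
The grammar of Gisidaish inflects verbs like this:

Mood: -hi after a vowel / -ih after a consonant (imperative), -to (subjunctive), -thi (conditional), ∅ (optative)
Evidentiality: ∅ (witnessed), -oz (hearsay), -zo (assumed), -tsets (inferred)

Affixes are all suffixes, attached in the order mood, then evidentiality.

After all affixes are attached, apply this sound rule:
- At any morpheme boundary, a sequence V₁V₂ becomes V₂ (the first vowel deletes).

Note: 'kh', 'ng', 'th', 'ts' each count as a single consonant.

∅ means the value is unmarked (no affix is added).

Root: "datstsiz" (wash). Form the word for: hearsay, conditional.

datstsizthoz

Attach mood conditional -thi → datstsizthi.
Attach evidentiality hearsay -oz → datstsizthioz.
Apply vowel deletion: datstsizthioz → datstsizthoz.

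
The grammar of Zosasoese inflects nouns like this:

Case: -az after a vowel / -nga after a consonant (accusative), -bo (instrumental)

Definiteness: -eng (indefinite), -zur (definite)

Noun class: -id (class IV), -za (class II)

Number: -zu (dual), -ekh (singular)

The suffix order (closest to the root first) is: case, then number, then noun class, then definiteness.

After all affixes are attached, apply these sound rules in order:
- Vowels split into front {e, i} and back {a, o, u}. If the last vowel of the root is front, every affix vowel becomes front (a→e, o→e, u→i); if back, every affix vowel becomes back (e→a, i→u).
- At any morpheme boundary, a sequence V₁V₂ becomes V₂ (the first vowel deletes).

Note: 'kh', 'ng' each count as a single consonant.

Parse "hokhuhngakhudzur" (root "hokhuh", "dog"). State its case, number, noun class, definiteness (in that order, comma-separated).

accusative, singular, class IV, definite

Segment: hokhuh-nga-ekh-id-zur.
case: -az/nga → accusative.
number: -ekh → singular.
noun class: -id → class IV.
definiteness: -zur → definite.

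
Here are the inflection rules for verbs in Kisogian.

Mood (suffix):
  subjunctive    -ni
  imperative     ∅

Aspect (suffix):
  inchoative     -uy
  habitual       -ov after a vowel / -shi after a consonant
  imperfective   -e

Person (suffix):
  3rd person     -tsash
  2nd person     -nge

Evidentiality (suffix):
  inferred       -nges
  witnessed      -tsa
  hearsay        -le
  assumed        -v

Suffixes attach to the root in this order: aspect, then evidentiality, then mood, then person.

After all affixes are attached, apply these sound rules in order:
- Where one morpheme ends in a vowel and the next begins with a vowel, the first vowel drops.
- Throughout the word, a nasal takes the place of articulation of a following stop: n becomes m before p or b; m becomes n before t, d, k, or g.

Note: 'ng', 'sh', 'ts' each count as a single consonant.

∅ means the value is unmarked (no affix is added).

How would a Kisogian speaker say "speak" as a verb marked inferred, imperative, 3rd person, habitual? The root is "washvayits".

Attach aspect habitual -shi (after consonant 'ts') → washvayitsshi.
Attach evidentiality inferred -nges → washvayitsshinges.
mood = imperative: zero marking, form stays washvayitsshinges.
Attach person 3rd person -tsash → washvayitsshingestsash.
Vowel deletion: no change.
Nasal assimilation: no change.

washvayitsshingestsash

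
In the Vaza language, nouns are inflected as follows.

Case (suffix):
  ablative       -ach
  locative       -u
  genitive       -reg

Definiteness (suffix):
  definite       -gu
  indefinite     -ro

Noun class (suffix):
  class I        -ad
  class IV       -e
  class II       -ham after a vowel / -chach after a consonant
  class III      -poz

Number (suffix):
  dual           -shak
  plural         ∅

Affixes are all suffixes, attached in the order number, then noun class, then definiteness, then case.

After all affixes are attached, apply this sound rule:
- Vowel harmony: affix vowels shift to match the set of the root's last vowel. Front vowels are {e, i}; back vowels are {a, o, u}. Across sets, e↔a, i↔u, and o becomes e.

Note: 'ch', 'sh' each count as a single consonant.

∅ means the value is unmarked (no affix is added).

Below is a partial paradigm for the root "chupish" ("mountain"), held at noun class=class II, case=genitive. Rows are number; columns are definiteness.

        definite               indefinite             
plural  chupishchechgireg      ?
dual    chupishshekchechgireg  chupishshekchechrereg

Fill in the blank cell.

number = plural: zero marking, form stays chupish.
Attach noun class class II -chach (after consonant 'sh') → chupishchach.
Attach definiteness indefinite -ro → chupishchachro.
Attach case genitive -reg → chupishchachroreg.
Apply vowel harmony: chupishchachroreg → chupishchechrereg.

chupishchechrereg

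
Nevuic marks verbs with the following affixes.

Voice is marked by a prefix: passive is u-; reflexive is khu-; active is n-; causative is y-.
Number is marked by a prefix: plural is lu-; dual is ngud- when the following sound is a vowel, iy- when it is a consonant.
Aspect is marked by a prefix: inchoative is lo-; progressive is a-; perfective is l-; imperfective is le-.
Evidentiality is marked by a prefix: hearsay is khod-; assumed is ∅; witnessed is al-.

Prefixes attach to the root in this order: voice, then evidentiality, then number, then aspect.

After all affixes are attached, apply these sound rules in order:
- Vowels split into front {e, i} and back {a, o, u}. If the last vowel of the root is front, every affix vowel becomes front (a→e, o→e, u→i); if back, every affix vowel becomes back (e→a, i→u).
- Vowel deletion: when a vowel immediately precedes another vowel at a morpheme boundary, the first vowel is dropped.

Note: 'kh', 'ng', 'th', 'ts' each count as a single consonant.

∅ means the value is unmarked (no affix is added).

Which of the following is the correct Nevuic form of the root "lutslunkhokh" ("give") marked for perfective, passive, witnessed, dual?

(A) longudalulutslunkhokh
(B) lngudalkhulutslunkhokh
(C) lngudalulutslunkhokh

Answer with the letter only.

Attach voice passive u- → ulutslunkhokh.
Attach evidentiality witnessed al- → alulutslunkhokh.
Attach number dual ngud- (before vowel 'a') → ngudalulutslunkhokh.
Attach aspect perfective l- → lngudalulutslunkhokh.
Vowel harmony: no change.
Vowel deletion: no change.
So the correct form is lngudalulutslunkhokh, option (C).
(A) longudalulutslunkhokh is wrong: it uses inchoative instead of perfective for aspect.
(B) lngudalkhulutslunkhokh is wrong: it uses reflexive instead of passive for voice.

C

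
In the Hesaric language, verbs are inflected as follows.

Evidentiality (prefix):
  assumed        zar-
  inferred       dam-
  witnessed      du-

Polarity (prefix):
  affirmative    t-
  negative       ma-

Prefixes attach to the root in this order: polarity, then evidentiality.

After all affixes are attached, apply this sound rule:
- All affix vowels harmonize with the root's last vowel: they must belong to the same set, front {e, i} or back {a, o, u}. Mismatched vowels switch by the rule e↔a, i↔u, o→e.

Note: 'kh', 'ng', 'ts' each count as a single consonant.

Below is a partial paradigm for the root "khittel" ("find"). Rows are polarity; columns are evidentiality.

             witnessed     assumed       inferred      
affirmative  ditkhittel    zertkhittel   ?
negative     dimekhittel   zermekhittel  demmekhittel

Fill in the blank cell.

demtkhittel

Attach polarity affirmative t- → tkhittel.
Attach evidentiality inferred dam- → damtkhittel.
Apply vowel harmony: damtkhittel → demtkhittel.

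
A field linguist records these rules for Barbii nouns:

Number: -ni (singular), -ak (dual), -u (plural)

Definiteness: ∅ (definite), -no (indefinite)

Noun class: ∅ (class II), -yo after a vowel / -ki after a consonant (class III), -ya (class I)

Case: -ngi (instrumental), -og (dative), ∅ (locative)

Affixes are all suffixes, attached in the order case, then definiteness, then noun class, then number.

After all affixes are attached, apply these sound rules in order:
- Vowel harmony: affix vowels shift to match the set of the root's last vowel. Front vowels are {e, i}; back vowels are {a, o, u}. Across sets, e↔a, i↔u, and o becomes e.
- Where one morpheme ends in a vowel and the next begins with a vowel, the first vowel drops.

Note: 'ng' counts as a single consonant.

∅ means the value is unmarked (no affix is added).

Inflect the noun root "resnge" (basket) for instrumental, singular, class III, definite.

Attach case instrumental -ngi → resngengi.
definiteness = definite: zero marking, form stays resngengi.
Attach noun class class III -yo (after vowel 'i') → resngengiyo.
Attach number singular -ni → resngengiyoni.
Apply vowel harmony: resngengiyoni → resngengiyeni.
Vowel deletion: no change.

resngengiyeni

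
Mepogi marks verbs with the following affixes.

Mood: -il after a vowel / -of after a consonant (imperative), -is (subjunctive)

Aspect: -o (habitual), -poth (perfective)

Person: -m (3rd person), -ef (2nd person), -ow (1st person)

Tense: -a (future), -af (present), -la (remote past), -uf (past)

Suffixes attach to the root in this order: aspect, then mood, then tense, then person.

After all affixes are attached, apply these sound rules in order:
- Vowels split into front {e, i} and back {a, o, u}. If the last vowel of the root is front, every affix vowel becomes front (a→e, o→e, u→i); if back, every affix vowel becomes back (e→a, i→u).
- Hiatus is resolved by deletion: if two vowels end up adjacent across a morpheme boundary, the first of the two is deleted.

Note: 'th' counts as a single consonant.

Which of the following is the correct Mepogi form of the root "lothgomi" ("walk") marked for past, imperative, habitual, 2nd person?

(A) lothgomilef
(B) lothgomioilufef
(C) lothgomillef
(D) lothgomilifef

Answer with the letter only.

D

Attach aspect habitual -o → lothgomio.
Attach mood imperative -il (after vowel 'o') → lothgomioil.
Attach tense past -uf → lothgomioiluf.
Attach person 2nd person -ef → lothgomioilufef.
Apply vowel harmony: lothgomioilufef → lothgomieilifef.
Apply vowel deletion: lothgomieilifef → lothgomilifef.
So the correct form is lothgomilifef, option (D).
(C) lothgomillef is wrong: it uses remote past instead of past for tense.
(A) lothgomilef is wrong: it uses future instead of past for tense.
(B) lothgomioilufef is wrong: it fails to apply the sound rule(s).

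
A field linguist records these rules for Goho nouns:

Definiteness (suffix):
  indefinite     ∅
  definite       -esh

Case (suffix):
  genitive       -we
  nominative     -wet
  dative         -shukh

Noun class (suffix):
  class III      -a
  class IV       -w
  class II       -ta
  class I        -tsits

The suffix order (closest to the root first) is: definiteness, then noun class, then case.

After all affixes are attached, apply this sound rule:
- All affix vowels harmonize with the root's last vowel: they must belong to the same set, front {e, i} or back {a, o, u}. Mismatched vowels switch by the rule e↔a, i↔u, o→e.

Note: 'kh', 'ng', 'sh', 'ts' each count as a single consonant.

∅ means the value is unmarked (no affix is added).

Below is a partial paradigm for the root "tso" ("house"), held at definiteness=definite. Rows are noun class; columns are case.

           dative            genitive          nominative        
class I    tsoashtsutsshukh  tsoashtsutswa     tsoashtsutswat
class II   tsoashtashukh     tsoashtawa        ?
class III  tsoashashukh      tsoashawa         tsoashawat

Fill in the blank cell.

Attach definiteness definite -esh → tsoesh.
Attach noun class class II -ta → tsoeshta.
Attach case nominative -wet → tsoeshtawet.
Apply vowel harmony: tsoeshtawet → tsoashtawat.

tsoashtawat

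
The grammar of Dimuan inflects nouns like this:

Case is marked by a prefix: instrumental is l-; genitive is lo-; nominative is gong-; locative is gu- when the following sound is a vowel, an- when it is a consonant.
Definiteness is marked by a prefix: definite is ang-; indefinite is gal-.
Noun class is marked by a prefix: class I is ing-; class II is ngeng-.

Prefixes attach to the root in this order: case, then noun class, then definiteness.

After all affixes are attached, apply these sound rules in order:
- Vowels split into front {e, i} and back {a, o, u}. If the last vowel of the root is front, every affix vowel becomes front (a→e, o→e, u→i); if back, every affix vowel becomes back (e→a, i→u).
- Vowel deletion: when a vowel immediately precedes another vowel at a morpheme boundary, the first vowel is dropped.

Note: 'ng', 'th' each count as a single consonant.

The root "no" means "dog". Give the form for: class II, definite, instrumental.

angnganglno

Attach case instrumental l- → lno.
Attach noun class class II ngeng- → ngenglno.
Attach definiteness definite ang- → angngenglno.
Apply vowel harmony: angngenglno → angnganglno.
Vowel deletion: no change.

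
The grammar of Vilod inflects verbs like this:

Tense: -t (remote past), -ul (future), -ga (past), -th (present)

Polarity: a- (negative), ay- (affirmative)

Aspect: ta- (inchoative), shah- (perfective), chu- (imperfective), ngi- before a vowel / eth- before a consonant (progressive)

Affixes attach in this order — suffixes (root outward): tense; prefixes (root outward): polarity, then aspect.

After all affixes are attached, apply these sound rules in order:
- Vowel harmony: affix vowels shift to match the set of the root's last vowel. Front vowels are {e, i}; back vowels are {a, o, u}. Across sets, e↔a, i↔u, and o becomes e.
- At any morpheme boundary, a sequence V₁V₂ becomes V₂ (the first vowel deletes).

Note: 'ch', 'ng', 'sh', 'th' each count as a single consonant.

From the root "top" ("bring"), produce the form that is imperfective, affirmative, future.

chaytopul

Attach polarity affirmative ay- → aytop.
Attach aspect imperfective chu- → chuaytop.
Attach tense future -ul → chuaytopul.
Vowel harmony: no change.
Apply vowel deletion: chuaytopul → chaytopul.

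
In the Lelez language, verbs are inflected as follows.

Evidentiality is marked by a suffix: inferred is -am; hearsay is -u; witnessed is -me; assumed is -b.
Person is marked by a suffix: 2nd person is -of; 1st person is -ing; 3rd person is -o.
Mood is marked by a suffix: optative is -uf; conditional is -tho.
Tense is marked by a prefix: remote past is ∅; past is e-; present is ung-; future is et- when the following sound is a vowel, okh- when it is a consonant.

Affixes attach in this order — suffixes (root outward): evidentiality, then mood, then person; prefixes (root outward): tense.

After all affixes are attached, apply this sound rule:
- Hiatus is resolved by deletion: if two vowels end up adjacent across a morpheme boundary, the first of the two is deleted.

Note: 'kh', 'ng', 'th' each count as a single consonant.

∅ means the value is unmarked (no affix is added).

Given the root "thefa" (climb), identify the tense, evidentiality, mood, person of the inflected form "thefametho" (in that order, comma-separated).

Segment: thefa-me-tho-o.
tense: ∅ → remote past.
evidentiality: -me → witnessed.
mood: -tho → conditional.
person: -o → 3rd person.

remote past, witnessed, conditional, 3rd person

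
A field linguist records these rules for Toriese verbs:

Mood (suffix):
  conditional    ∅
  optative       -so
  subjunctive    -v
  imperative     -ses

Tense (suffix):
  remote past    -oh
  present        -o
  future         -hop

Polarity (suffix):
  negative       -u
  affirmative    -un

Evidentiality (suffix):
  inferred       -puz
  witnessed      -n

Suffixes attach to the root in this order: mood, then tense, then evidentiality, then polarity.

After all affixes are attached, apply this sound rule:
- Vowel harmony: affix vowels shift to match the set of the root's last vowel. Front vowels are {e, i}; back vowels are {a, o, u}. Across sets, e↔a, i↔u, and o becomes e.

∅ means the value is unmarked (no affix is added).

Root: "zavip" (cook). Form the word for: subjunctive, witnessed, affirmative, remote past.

Attach mood subjunctive -v → zavipv.
Attach tense remote past -oh → zavipvoh.
Attach evidentiality witnessed -n → zavipvohn.
Attach polarity affirmative -un → zavipvohnun.
Apply vowel harmony: zavipvohnun → zavipvehnin.

zavipvehnin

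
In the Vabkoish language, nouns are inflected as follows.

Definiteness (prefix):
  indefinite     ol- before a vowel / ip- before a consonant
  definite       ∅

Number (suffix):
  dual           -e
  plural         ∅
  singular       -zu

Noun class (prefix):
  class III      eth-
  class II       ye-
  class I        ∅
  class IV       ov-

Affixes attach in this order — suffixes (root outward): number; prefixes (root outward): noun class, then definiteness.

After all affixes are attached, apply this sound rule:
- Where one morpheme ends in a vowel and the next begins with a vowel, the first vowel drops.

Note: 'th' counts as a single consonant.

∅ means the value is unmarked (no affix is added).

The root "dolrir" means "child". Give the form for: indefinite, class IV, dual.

olovdolrire

Attach number dual -e → dolrire.
Attach noun class class IV ov- → ovdolrire.
Attach definiteness indefinite ol- (before vowel 'o') → olovdolrire.
Vowel deletion: no change.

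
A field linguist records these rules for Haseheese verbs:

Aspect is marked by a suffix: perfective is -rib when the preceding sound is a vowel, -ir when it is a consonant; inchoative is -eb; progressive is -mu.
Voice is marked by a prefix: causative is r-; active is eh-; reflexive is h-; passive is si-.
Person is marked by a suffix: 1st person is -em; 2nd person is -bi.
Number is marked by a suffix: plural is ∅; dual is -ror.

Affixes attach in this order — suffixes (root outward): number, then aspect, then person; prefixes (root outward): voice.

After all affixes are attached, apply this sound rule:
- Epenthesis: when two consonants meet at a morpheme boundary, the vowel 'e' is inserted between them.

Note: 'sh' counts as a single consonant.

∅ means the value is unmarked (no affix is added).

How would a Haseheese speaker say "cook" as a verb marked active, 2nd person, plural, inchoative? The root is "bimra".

ehebimraebebi

number = plural: zero marking, form stays bimra.
Attach aspect inchoative -eb → bimraeb.
Attach person 2nd person -bi → bimraebbi.
Attach voice active eh- → ehbimraebbi.
Apply epenthesis: ehbimraebbi → ehebimraebebi.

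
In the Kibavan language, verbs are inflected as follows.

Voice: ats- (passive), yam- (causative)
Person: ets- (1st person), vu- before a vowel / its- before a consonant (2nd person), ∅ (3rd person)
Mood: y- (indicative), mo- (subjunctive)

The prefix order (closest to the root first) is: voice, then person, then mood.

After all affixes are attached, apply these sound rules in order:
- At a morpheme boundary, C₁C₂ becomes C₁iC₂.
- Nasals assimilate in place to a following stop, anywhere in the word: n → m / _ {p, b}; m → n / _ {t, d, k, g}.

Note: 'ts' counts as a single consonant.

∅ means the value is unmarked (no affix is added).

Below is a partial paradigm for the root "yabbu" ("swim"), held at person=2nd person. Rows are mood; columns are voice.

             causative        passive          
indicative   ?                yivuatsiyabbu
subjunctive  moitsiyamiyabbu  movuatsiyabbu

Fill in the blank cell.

Attach voice causative yam- → yamyabbu.
Attach person 2nd person its- (before consonant 'y') → itsyamyabbu.
Attach mood indicative y- → yitsyamyabbu.
Apply epenthesis: yitsyamyabbu → yitsiyamiyabbu.
Nasal assimilation: no change.

yitsiyamiyabbu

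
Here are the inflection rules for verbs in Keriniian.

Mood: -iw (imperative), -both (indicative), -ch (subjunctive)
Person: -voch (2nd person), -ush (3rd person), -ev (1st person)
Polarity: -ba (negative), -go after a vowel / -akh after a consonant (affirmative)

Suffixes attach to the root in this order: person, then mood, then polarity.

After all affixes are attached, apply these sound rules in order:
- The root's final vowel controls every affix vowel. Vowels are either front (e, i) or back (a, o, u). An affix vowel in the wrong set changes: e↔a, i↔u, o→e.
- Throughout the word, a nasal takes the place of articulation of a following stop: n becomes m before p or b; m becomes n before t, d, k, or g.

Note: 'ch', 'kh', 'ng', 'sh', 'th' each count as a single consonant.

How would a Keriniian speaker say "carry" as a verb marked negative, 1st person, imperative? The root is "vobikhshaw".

vobikhshawavuwba

Attach person 1st person -ev → vobikhshawev.
Attach mood imperative -iw → vobikhshaweviw.
Attach polarity negative -ba → vobikhshaweviwba.
Apply vowel harmony: vobikhshaweviwba → vobikhshawavuwba.
Nasal assimilation: no change.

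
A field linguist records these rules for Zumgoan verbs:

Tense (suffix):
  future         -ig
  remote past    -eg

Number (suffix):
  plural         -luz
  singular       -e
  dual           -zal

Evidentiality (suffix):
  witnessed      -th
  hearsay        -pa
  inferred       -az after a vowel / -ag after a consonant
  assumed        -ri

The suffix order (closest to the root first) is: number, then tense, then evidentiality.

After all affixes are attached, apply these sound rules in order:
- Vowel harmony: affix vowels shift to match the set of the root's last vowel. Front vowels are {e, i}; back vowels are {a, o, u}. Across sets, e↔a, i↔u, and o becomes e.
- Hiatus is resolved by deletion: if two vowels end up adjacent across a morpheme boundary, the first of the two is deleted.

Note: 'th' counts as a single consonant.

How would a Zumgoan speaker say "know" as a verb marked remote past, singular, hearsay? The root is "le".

Attach number singular -e → lee.
Attach tense remote past -eg → leeeg.
Attach evidentiality hearsay -pa → leeegpa.
Apply vowel harmony: leeegpa → leeegpe.
Apply vowel deletion: leeegpe → legpe.

legpe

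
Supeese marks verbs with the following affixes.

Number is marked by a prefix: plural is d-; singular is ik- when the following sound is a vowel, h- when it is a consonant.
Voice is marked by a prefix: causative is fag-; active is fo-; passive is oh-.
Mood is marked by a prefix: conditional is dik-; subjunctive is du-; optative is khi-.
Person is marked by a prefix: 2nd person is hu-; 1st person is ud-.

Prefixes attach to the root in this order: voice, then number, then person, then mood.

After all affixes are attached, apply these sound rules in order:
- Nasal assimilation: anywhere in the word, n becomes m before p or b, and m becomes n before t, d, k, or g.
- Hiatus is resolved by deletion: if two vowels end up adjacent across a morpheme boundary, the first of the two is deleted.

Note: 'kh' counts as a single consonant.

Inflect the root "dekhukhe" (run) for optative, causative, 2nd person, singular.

Attach voice causative fag- → fagdekhukhe.
Attach number singular h- (before consonant 'f') → hfagdekhukhe.
Attach person 2nd person hu- → huhfagdekhukhe.
Attach mood optative khi- → khihuhfagdekhukhe.
Nasal assimilation: no change.
Vowel deletion: no change.

khihuhfagdekhukhe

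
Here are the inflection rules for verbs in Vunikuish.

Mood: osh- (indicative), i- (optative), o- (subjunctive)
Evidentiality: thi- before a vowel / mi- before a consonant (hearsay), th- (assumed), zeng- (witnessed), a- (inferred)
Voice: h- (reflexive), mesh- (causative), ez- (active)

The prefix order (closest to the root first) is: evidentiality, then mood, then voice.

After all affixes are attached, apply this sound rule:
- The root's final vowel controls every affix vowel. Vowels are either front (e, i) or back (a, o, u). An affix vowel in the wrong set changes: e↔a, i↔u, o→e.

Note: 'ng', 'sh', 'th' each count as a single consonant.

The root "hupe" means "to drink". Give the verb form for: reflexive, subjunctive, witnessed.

hezenghupe

Attach evidentiality witnessed zeng- → zenghupe.
Attach mood subjunctive o- → ozenghupe.
Attach voice reflexive h- → hozenghupe.
Apply vowel harmony: hozenghupe → hezenghupe.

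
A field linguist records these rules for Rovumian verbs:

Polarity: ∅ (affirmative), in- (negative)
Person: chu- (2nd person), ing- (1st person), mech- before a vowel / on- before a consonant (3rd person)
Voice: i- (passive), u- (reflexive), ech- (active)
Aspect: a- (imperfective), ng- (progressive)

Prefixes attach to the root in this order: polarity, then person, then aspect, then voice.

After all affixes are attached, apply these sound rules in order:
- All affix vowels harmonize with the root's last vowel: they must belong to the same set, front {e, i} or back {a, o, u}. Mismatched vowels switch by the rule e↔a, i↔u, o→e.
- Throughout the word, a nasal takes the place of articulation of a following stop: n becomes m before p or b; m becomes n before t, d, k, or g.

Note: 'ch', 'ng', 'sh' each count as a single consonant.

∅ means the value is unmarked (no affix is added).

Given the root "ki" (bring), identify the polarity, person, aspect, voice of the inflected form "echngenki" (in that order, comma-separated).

Segment: ech-ng-on-ki.
polarity: ∅ → affirmative.
person: mech/on- → 3rd person.
aspect: ng- → progressive.
voice: ech- → active.

affirmative, 3rd person, progressive, active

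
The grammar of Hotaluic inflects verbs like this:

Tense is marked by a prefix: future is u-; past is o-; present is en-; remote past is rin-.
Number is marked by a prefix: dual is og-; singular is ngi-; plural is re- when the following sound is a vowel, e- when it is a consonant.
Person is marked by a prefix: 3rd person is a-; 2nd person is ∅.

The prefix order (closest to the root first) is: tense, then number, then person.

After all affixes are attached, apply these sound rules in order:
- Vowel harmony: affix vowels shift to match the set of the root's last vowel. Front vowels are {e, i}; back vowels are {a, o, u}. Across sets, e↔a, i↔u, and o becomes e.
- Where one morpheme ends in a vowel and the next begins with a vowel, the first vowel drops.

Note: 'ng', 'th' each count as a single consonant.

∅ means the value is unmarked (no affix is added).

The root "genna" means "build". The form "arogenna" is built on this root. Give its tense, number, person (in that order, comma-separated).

Segment: a-re-o-genna.
tense: o- → past.
number: re/e- → plural.
person: a- → 3rd person.

past, plural, 3rd person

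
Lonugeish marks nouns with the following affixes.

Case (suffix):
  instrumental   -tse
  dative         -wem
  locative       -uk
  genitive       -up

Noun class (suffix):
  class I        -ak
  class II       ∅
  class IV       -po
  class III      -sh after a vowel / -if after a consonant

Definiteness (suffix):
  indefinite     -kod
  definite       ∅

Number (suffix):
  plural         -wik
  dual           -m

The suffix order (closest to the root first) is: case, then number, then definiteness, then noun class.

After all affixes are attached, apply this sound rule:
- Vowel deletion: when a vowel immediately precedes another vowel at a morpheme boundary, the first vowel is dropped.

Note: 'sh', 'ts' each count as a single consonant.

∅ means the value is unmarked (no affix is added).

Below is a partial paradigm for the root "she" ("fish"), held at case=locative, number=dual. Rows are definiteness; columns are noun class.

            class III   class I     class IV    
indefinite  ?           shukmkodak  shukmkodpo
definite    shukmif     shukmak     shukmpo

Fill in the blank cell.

shukmkodif

Attach case locative -uk → sheuk.
Attach number dual -m → sheukm.
Attach definiteness indefinite -kod → sheukmkod.
Attach noun class class III -if (after consonant 'd') → sheukmkodif.
Apply vowel deletion: sheukmkodif → shukmkodif.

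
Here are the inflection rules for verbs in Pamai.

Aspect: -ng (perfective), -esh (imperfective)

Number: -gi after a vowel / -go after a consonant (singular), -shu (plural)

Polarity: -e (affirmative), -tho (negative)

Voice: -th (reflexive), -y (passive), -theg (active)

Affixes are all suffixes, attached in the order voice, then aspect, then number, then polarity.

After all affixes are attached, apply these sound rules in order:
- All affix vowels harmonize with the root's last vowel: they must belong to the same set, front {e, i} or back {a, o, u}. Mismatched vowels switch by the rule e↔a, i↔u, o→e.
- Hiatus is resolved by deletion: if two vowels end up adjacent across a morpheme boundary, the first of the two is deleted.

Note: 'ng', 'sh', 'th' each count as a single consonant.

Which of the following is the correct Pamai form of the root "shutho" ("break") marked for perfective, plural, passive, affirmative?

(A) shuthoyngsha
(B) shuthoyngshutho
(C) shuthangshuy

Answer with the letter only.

Attach voice passive -y → shuthoy.
Attach aspect perfective -ng → shuthoyng.
Attach number plural -shu → shuthoyngshu.
Attach polarity affirmative -e → shuthoyngshue.
Apply vowel harmony: shuthoyngshue → shuthoyngshua.
Apply vowel deletion: shuthoyngshua → shuthoyngsha.
So the correct form is shuthoyngsha, option (A).
(C) shuthangshuy is wrong: it has the affixes in the wrong order.
(B) shuthoyngshutho is wrong: it uses negative instead of affirmative for polarity.

A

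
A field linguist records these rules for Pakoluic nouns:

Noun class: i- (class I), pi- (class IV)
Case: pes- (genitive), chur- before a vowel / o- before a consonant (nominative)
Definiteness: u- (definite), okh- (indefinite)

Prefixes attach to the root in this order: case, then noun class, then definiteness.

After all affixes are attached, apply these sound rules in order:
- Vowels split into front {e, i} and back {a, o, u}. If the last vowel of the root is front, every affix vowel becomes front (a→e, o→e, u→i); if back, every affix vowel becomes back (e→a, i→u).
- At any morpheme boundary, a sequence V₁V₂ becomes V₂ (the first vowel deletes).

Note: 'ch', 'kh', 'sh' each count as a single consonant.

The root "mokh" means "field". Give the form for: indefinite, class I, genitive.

okhupasmokh

Attach case genitive pes- → pesmokh.
Attach noun class class I i- → ipesmokh.
Attach definiteness indefinite okh- → okhipesmokh.
Apply vowel harmony: okhipesmokh → okhupasmokh.
Vowel deletion: no change.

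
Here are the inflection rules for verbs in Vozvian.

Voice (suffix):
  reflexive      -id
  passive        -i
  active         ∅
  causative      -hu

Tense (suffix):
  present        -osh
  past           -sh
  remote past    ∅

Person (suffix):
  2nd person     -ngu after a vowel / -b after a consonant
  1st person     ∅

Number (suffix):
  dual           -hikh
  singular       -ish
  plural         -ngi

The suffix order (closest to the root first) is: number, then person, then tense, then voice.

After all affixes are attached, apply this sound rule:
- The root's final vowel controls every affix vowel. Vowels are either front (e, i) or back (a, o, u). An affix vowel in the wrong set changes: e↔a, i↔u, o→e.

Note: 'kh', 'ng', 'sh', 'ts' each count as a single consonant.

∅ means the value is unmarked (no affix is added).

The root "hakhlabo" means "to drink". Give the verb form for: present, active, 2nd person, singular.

Attach number singular -ish → hakhlaboish.
Attach person 2nd person -b (after consonant 'sh') → hakhlaboishb.
Attach tense present -osh → hakhlaboishbosh.
voice = active: zero marking, form stays hakhlaboishbosh.
Apply vowel harmony: hakhlaboishbosh → hakhlaboushbosh.

hakhlaboushbosh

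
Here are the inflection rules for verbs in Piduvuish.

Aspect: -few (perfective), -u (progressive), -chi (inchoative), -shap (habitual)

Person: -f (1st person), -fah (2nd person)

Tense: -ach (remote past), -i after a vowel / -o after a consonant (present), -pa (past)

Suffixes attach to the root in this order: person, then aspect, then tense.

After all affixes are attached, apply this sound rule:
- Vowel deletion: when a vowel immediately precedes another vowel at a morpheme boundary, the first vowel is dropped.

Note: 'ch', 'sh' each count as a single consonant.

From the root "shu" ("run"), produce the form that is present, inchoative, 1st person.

Attach person 1st person -f → shuf.
Attach aspect inchoative -chi → shufchi.
Attach tense present -i (after vowel 'i') → shufchii.
Apply vowel deletion: shufchii → shufchi.

shufchi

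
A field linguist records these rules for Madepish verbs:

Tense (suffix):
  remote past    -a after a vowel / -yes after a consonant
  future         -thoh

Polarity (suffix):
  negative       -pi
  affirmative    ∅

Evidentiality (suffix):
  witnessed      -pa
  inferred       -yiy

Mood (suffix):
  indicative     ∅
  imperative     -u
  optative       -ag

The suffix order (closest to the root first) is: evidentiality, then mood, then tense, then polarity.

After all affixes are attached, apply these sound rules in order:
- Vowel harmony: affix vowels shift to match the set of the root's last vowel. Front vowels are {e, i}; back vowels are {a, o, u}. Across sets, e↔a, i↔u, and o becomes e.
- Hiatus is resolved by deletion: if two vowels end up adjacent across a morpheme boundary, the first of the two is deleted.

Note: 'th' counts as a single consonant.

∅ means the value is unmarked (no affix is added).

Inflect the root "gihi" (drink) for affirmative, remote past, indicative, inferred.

Attach evidentiality inferred -yiy → gihiyiy.
mood = indicative: zero marking, form stays gihiyiy.
Attach tense remote past -yes (after consonant 'y') → gihiyiyyes.
polarity = affirmative: zero marking, form stays gihiyiyyes.
Vowel harmony: no change.
Vowel deletion: no change.

gihiyiyyes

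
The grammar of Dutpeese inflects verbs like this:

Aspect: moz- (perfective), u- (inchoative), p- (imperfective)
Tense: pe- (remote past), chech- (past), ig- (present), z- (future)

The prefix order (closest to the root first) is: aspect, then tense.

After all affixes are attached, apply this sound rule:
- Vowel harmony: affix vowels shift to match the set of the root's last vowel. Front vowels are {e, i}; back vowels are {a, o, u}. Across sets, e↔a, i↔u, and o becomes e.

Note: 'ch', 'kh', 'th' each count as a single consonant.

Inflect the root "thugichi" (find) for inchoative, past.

Attach aspect inchoative u- → uthugichi.
Attach tense past chech- → chechuthugichi.
Apply vowel harmony: chechuthugichi → chechithugichi.

chechithugichi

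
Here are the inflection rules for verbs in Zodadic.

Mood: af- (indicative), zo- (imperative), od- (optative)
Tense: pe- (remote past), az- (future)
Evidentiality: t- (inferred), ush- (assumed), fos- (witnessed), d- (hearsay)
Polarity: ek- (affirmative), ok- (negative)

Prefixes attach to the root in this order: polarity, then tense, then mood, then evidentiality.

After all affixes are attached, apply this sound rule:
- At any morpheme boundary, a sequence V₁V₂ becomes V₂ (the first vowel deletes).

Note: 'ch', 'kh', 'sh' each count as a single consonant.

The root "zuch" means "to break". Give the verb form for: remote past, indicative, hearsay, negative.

Attach polarity negative ok- → okzuch.
Attach tense remote past pe- → peokzuch.
Attach mood indicative af- → afpeokzuch.
Attach evidentiality hearsay d- → dafpeokzuch.
Apply vowel deletion: dafpeokzuch → dafpokzuch.

dafpokzuch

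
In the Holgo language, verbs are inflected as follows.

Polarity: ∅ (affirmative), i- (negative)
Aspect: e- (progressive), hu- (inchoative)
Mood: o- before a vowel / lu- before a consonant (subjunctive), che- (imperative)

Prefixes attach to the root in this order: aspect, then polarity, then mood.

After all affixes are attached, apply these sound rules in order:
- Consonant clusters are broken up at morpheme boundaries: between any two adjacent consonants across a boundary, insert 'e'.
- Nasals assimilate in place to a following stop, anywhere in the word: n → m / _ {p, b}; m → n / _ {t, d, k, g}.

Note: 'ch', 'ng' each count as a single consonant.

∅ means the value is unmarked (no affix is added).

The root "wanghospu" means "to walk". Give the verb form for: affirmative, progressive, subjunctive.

Attach aspect progressive e- → ewanghospu.
polarity = affirmative: zero marking, form stays ewanghospu.
Attach mood subjunctive o- (before vowel 'e') → oewanghospu.
Epenthesis: no change.
Nasal assimilation: no change.

oewanghospu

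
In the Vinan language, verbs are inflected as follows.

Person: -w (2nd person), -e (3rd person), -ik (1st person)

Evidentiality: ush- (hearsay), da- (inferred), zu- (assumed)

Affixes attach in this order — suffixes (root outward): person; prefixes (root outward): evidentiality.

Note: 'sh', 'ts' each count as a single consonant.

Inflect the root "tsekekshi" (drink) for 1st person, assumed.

zutsekekshiik

Attach person 1st person -ik → tsekekshiik.
Attach evidentiality assumed zu- → zutsekekshiik.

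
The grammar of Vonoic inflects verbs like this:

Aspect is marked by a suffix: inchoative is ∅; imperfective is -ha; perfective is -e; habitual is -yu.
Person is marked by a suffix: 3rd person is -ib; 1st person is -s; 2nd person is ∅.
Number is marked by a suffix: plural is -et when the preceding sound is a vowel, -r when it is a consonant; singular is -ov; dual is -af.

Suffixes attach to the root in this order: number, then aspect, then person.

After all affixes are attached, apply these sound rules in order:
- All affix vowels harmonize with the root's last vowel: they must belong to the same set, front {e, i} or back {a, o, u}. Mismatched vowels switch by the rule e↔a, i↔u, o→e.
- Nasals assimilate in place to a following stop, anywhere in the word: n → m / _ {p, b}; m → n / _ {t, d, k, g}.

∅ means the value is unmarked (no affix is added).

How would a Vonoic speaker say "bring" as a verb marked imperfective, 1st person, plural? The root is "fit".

fitrhes

Attach number plural -r (after consonant 't') → fitr.
Attach aspect imperfective -ha → fitrha.
Attach person 1st person -s → fitrhas.
Apply vowel harmony: fitrhas → fitrhes.
Nasal assimilation: no change.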